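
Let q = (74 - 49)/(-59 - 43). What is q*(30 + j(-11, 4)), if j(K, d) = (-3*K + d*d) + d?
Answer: -2075/102 ≈ -20.343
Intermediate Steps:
q = -25/102 (q = 25/(-102) = 25*(-1/102) = -25/102 ≈ -0.24510)
j(K, d) = d + d² - 3*K (j(K, d) = (-3*K + d²) + d = (d² - 3*K) + d = d + d² - 3*K)
q*(30 + j(-11, 4)) = -25*(30 + (4 + 4² - 3*(-11)))/102 = -25*(30 + (4 + 16 + 33))/102 = -25*(30 + 53)/102 = -25/102*83 = -2075/102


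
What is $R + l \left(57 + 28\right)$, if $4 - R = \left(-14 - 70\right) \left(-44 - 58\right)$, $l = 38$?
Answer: $-5334$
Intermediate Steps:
$R = -8564$ ($R = 4 - \left(-14 - 70\right) \left(-44 - 58\right) = 4 - \left(-84\right) \left(-102\right) = 4 - 8568 = -8564$)
$R + l \left(57 + 28\right) = -8564 + 38 \left(57 + 28\right) = -8564 + 38 \cdot 85 = -8564 + 3230 = -5334$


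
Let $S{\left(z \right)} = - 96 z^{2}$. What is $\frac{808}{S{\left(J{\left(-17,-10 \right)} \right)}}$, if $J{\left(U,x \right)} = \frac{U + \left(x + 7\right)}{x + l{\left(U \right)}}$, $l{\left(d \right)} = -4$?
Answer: $- \frac{4949}{1200} \approx -4.1242$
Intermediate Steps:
$J{\left(U,x \right)} = \frac{7 + U + x}{-4 + x}$ ($J{\left(U,x \right)} = \frac{U + \left(x + 7\right)}{x - 4} = \frac{U + \left(7 + x\right)}{-4 + x} = \frac{7 + U + x}{-4 + x}$)
$\frac{808}{S{\left(J{\left(-17,-10 \right)} \right)}} = \frac{808}{\left(-96\right) \left(\frac{7 - 17 - 10}{-4 - 10}\right)^{2}} = \frac{808}{\left(-96\right) \left(\frac{1}{-14} \left(-20\right)\right)^{2}} = \frac{808}{\left(-96\right) \left(\left(- \frac{1}{14}\right) \left(-20\right)\right)^{2}} = \frac{808}{\left(-96\right) \left(\frac{10}{7}\right)^{2}} = \frac{808}{\left(-96\right) \frac{100}{49}} = \frac{808}{- \frac{9600}{49}} = 808 \left(- \frac{49}{9600}\right) = - \frac{4949}{1200}$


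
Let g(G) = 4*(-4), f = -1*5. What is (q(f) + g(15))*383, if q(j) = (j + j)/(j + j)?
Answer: -5745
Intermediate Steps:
f = -5
g(G) = -16
q(j) = 1 (q(j) = (2*j)/((2*j)) = (2*j)*(1/(2*j)) = 1)
(q(f) + g(15))*383 = (1 - 16)*383 = -15*383 = -5745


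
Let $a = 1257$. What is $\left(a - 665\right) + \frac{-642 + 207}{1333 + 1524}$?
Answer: $\frac{1690909}{2857} \approx 591.85$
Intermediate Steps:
$\left(a - 665\right) + \frac{-642 + 207}{1333 + 1524} = \left(1257 - 665\right) + \frac{-642 + 207}{1333 + 1524} = 592 - \frac{435}{2857} = \frac{1690909}{2857}$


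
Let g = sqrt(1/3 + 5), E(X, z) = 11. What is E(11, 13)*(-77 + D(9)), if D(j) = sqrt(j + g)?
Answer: -847 + 11*sqrt(81 + 12*sqrt(3))/3 ≈ -810.01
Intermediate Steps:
g = 4*sqrt(3)/3 (g = sqrt(1/3 + 5) = sqrt(16/3) = 4*sqrt(3)/3 ≈ 2.3094)
D(j) = sqrt(j + 4*sqrt(3)/3)
E(11, 13)*(-77 + D(9)) = 11*(-77 + sqrt(9*9 + 12*sqrt(3))/3) = 11*(-77 + sqrt(81 + 12*sqrt(3))/3) = -847 + 11*sqrt(81 + 12*sqrt(3))/3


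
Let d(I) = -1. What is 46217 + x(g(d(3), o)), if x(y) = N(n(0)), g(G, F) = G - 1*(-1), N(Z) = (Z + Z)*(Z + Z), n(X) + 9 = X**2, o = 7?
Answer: 46541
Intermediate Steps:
n(X) = -9 + X**2
N(Z) = 4*Z**2 (N(Z) = (2*Z)*(2*Z) = 4*Z**2)
g(G, F) = 1 + G (g(G, F) = G + 1 = 1 + G)
x(y) = 324 (x(y) = 4*(-9 + 0**2)**2 = 4*(-9 + 0)**2 = 4*(-9)**2 = 4*81 = 324)
46217 + x(g(d(3), o)) = 46217 + 324 = 46541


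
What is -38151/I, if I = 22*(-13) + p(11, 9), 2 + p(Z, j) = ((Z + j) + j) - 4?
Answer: 38151/263 ≈ 145.06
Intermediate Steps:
p(Z, j) = -6 + Z + 2*j (p(Z, j) = -2 + (((Z + j) + j) - 4) = -2 + ((Z + 2*j) - 4) = -2 + (-4 + Z + 2*j) = -6 + Z + 2*j)
I = -263 (I = 22*(-13) + (-6 + 11 + 2*9) = -286 + (-6 + 11 + 18) = -286 + 23 = -263)
-38151/I = -38151/(-263) = -38151*(-1/263) = 38151/263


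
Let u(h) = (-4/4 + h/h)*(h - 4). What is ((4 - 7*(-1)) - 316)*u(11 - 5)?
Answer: 0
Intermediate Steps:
u(h) = 0 (u(h) = (-4*1/4 + 1)*(-4 + h) = (-1 + 1)*(-4 + h) = 0*(-4 + h) = 0)
((4 - 7*(-1)) - 316)*u(11 - 5) = ((4 - 7*(-1)) - 316)*0 = ((4 + 7) - 316)*0 = (11 - 316)*0 = -305*0 = 0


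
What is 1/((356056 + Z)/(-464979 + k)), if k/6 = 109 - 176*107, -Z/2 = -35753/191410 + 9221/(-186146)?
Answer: -5142480889119405/3171591354556814 ≈ -1.6214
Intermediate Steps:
Z = 4210134774/8907551465 (Z = -2*(-35753/191410 + 9221/(-186146)) = -2*(-35753*1/191410 + 9221*(-1/186146)) = -2*(-35753/191410 - 9221/186146) = -2*(-2105067387/8907551465) = 4210134774/8907551465 ≈ 0.47265)
k = -112338 (k = 6*(109 - 176*107) = 6*(109 - 18832) = 6*(-18723) = -112338)
1/((356056 + Z)/(-464979 + k)) = 1/((356056 + 4210134774/8907551465)/(-464979 - 112338)) = 1/((3171591354556814/8907551465)/(-577317)) = 1/((3171591354556814/8907551465)*(-1/577317)) = 1/(-3171591354556814/5142480889119405) = -5142480889119405/3171591354556814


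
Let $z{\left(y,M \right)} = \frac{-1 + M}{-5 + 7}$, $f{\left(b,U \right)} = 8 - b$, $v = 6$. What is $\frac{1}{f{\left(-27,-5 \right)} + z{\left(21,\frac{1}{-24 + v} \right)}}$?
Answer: $\frac{36}{1241} \approx 0.029009$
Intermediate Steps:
$z{\left(y,M \right)} = - \frac{1}{2} + \frac{M}{2}$ ($z{\left(y,M \right)} = \frac{-1 + M}{2} = \left(-1 + M\right) \frac{1}{2} = - \frac{1}{2} + \frac{M}{2}$)
$\frac{1}{f{\left(-27,-5 \right)} + z{\left(21,\frac{1}{-24 + v} \right)}} = \frac{1}{\left(8 - -27\right) - \left(\frac{1}{2} - \frac{1}{2 \left(-24 + 6\right)}\right)} = \frac{1}{\left(8 + 27\right) - \left(\frac{1}{2} - \frac{1}{2 \left(-18\right)}\right)} = \frac{1}{35 + \left(- \frac{1}{2} + \frac{1}{2} \left(- \frac{1}{18}\right)\right)} = \frac{1}{35 - \frac{19}{36}} = \frac{1}{\frac{1241}{36}} = \frac{36}{1241}$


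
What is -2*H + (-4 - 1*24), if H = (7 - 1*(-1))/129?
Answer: -3628/129 ≈ -28.124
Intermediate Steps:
H = 8/129 (H = (7 + 1)*(1/129) = 8*(1/129) = 8/129 ≈ 0.062016)
-2*H + (-4 - 1*24) = -2*8/129 + (-4 - 1*24) = -16/129 + (-4 - 24) = -16/129 - 28 = -3628/129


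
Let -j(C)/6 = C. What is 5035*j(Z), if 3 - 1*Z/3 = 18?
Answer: 1359450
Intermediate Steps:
Z = -45 (Z = 9 - 3*18 = 9 - 54 = -45)
j(C) = -6*C
5035*j(Z) = 5035*(-6*(-45)) = 5035*270 = 1359450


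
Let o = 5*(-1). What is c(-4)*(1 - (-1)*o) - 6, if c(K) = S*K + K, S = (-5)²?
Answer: 410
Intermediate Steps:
S = 25
o = -5
c(K) = 26*K (c(K) = 25*K + K = 26*K)
c(-4)*(1 - (-1)*o) - 6 = (26*(-4))*(1 - (-1)*(-5)) - 6 = -104*(1 - 1*5) - 6 = -104*(1 - 5) - 6 = -104*(-4) - 6 = 416 - 6 = 410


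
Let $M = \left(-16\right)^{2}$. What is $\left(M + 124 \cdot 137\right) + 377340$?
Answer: $394584$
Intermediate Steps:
$M = 256$
$\left(M + 124 \cdot 137\right) + 377340 = \left(256 + 124 \cdot 137\right) + 377340 = \left(256 + 16988\right) + 377340 = 17244 + 377340 = 394584$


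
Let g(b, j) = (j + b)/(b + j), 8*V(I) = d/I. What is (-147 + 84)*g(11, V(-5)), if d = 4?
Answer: -63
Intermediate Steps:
V(I) = 1/(2*I) (V(I) = (4/I)/8 = 1/(2*I))
g(b, j) = 1 (g(b, j) = (b + j)/(b + j) = 1)
(-147 + 84)*g(11, V(-5)) = (-147 + 84)*1 = -63*1 = -63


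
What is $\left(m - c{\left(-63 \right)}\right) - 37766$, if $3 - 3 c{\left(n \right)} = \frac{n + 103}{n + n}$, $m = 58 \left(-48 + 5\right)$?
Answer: $- \frac{7609349}{189} \approx -40261.0$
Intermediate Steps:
$m = -2494$ ($m = 58 \left(-43\right) = -2494$)
$c{\left(n \right)} = 1 - \frac{103 + n}{6 n}$ ($c{\left(n \right)} = 1 - \frac{\left(n + 103\right) \frac{1}{n + n}}{3} = 1 - \frac{\left(103 + n\right) \frac{1}{2 n}}{3} = 1 - \frac{\frac{1}{2} \frac{1}{n} \left(103 + n\right)}{3} = 1 - \frac{103 + n}{6 n}$)
$\left(m - c{\left(-63 \right)}\right) - 37766 = \left(-2494 - \frac{-103 + 5 \left(-63\right)}{6 \left(-63\right)}\right) - 37766 = \left(-2494 - \frac{1}{6} \left(- \frac{1}{63}\right) \left(-103 - 315\right)\right) - 37766 = \left(-2494 - \frac{1}{6} \left(- \frac{1}{63}\right) \left(-418\right)\right) - 37766 = \left(-2494 - \frac{209}{189}\right) - 37766 = - \frac{471575}{189} - 37766 = - \frac{7609349}{189}$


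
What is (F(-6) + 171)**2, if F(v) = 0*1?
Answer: 29241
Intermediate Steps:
F(v) = 0
(F(-6) + 171)**2 = (0 + 171)**2 = 171**2 = 29241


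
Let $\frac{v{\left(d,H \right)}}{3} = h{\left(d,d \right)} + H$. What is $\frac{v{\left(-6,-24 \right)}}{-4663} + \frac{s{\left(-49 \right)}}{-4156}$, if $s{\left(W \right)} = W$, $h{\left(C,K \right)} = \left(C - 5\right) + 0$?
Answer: $\frac{664867}{19379428} \approx 0.034308$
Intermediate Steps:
$h{\left(C,K \right)} = -5 + C$ ($h{\left(C,K \right)} = \left(-5 + C\right) + 0 = -5 + C$)
$v{\left(d,H \right)} = -15 + 3 H + 3 d$ ($v{\left(d,H \right)} = 3 \left(\left(-5 + d\right) + H\right) = 3 \left(-5 + H + d\right) = -15 + 3 H + 3 d$)
$\frac{v{\left(-6,-24 \right)}}{-4663} + \frac{s{\left(-49 \right)}}{-4156} = \frac{-15 + 3 \left(-24\right) + 3 \left(-6\right)}{-4663} - \frac{49}{-4156} = \left(-15 - 72 - 18\right) \left(- \frac{1}{4663}\right) - - \frac{49}{4156} = \left(-105\right) \left(- \frac{1}{4663}\right) + \frac{49}{4156} = \frac{105}{4663} + \frac{49}{4156} = \frac{664867}{19379428}$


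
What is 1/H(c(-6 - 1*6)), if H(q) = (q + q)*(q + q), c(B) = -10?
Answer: 1/400 ≈ 0.0025000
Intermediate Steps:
H(q) = 4*q**2 (H(q) = (2*q)*(2*q) = 4*q**2)
1/H(c(-6 - 1*6)) = 1/(4*(-10)**2) = 1/(4*100) = 1/400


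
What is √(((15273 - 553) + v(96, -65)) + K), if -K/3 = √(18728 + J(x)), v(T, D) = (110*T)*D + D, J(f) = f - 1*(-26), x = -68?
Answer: √(-671745 - 3*√18686) ≈ 819.85*I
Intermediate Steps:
J(f) = 26 + f (J(f) = f + 26 = 26 + f)
v(T, D) = D + 110*D*T (v(T, D) = 110*D*T + D = D + 110*D*T)
K = -3*√18686 (K = -3*√(18728 + (26 - 68)) = -3*√(18728 - 42) = -3*√18686 ≈ -410.09)
√(((15273 - 553) + v(96, -65)) + K) = √(((15273 - 553) - 65*(1 + 110*96)) - 3*√18686) = √((14720 - 65*(1 + 10560)) - 3*√18686) = √((14720 - 65*10561) - 3*√18686) = √((14720 - 686465) - 3*√18686) = √(-671745 - 3*√18686)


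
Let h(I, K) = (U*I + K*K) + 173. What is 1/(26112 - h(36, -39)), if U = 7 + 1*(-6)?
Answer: 1/24382 ≈ 4.1014e-5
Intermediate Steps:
U = 1 (U = 7 - 6 = 1)
h(I, K) = 173 + I + K**2 (h(I, K) = (1*I + K*K) + 173 = (I + K**2) + 173 = 173 + I + K**2)
1/(26112 - h(36, -39)) = 1/(26112 - (173 + 36 + (-39)**2)) = 1/(26112 - (173 + 36 + 1521)) = 1/(26112 - 1*1730) = 1/(26112 - 1730) = 1/24382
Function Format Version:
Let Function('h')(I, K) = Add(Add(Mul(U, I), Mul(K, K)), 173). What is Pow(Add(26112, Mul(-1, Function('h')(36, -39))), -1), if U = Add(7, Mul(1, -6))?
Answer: Rational(1, 24382) ≈ 4.1014e-5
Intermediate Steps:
U = 1 (U = Add(7, -6) = 1)
Function('h')(I, K) = Add(173, I, Pow(K, 2)) (Function('h')(I, K) = Add(Add(Mul(1, I), Mul(K, K)), 173) = Add(Add(I, Pow(K, 2)), 173) = Add(173, I, Pow(K, 2)))
Pow(Add(26112, Mul(-1, Function('h')(36, -39))), -1) = Pow(Add(26112, Mul(-1, Add(173, 36, Pow(-39, 2)))), -1) = Pow(Add(26112, Mul(-1, Add(173, 36, 1521))), -1) = Pow(Add(26112, Mul(-1, 1730)), -1) = Pow(Add(26112, -1730), -1) = Pow(24382, -1) = Rational(1, 24382)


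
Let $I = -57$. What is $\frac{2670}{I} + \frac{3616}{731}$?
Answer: $- \frac{581886}{13889} \approx -41.895$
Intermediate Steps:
$\frac{2670}{I} + \frac{3616}{731} = \frac{2670}{-57} + \frac{3616}{731} = 2670 \left(- \frac{1}{57}\right) + 3616 \cdot \frac{1}{731} = - \frac{890}{19} + \frac{3616}{731} = - \frac{581886}{13889}$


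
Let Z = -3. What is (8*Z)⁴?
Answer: 331776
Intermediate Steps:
(8*Z)⁴ = (8*(-3))⁴ = (-24)⁴ = 331776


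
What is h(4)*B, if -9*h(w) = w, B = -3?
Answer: 4/3 ≈ 1.3333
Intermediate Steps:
h(w) = -w/9
h(4)*B = -⅑*4*(-3) = -4/9*(-3) = 4/3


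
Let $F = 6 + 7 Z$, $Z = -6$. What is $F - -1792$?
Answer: $1756$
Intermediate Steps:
$F = -36$ ($F = 6 + 7 \left(-6\right) = 6 - 42 = -36$)
$F - -1792 = -36 - -1792 = -36 + 1792 = 1756$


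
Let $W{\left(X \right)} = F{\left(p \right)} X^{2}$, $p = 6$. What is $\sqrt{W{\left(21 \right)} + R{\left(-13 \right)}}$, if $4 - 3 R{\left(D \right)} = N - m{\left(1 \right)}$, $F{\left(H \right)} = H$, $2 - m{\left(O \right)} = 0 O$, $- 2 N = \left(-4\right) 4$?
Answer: $\frac{16 \sqrt{93}}{3} \approx 51.433$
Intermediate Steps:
$N = 8$ ($N = - \frac{\left(-4\right) 4}{2} = \left(- \frac{1}{2}\right) \left(-16\right) = 8$)
$m{\left(O \right)} = 2$ ($m{\left(O \right)} = 2 - 0 O = 2 - 0 = 2 + 0 = 2$)
$W{\left(X \right)} = 6 X^{2}$
$R{\left(D \right)} = - \frac{2}{3}$ ($R{\left(D \right)} = \frac{4}{3} - \frac{8 - 2}{3} = \frac{4}{3} - 2 = - \frac{2}{3}$)
$\sqrt{W{\left(21 \right)} + R{\left(-13 \right)}} = \sqrt{6 \cdot 21^{2} - \frac{2}{3}} = \sqrt{6 \cdot 441 - \frac{2}{3}} = \sqrt{2646 - \frac{2}{3}} = \sqrt{\frac{7936}{3}} = \frac{16 \sqrt{93}}{3}$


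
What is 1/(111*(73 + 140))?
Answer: 1/23643 ≈ 4.2296e-5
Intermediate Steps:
1/(111*(73 + 140)) = 1/(111*213) = 1/23643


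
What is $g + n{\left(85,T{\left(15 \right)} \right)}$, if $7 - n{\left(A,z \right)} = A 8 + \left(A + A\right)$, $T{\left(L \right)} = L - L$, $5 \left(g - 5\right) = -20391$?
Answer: $- \frac{24581}{5} \approx -4916.2$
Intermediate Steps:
$g = - \frac{20366}{5}$ ($g = 5 + \frac{1}{5} \left(-20391\right) = 5 - \frac{20391}{5} = - \frac{20366}{5} \approx -4073.2$)
$T{\left(L \right)} = 0$
$n{\left(A,z \right)} = 7 - 10 A$ ($n{\left(A,z \right)} = 7 - \left(A 8 + \left(A + A\right)\right) = 7 - \left(8 A + 2 A\right) = 7 - 10 A$)
$g + n{\left(85,T{\left(15 \right)} \right)} = - \frac{20366}{5} + \left(7 - 850\right) = - \frac{20366}{5} - 843 = - \frac{24581}{5}$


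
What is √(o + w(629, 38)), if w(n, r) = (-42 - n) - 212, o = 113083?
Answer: 10*√1122 ≈ 334.96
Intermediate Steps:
w(n, r) = -254 - n
√(o + w(629, 38)) = √(113083 + (-254 - 1*629)) = √(113083 + (-254 - 629)) = √(113083 - 883) = √112200 = 10*√1122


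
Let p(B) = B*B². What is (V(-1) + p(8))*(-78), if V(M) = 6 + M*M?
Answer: -40482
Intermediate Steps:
p(B) = B³
V(M) = 6 + M²
(V(-1) + p(8))*(-78) = ((6 + (-1)²) + 8³)*(-78) = ((6 + 1) + 512)*(-78) = (7 + 512)*(-78) = 519*(-78) = -40482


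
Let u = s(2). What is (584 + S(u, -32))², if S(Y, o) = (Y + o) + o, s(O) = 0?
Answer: 270400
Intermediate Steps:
u = 0
S(Y, o) = Y + 2*o
(584 + S(u, -32))² = (584 + (0 + 2*(-32)))² = (584 + (0 - 64))² = (584 - 64)² = 520² = 270400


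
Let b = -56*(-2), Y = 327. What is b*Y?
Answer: 36624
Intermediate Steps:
b = 112
b*Y = 112*327 = 36624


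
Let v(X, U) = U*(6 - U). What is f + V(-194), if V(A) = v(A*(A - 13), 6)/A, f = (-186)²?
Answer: 34596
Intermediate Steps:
f = 34596
V(A) = 0 (V(A) = (6*(6 - 1*6))/A = (6*(6 - 6))/A = (6*0)/A = 0/A = 0)
f + V(-194) = 34596 + 0 = 34596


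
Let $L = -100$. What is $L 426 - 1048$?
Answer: $-43648$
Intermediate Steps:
$L 426 - 1048 = \left(-100\right) 426 - 1048 = -42600 - 1048 = -43648$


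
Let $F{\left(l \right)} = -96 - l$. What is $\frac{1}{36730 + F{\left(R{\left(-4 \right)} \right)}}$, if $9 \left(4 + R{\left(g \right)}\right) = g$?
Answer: $\frac{9}{329746} \approx 2.7294 \cdot 10^{-5}$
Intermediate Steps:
$R{\left(g \right)} = -4 + \frac{g}{9}$
$\frac{1}{36730 + F{\left(R{\left(-4 \right)} \right)}} = \frac{1}{36730 - \left(92 - \frac{4}{9}\right)} = \frac{1}{36730 - \frac{824}{9}} = \frac{1}{\frac{329746}{9}} = \frac{9}{329746}$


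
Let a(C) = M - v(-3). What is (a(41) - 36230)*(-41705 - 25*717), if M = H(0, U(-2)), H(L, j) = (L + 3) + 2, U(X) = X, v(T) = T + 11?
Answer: 2160573790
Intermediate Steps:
v(T) = 11 + T
H(L, j) = 5 + L (H(L, j) = (3 + L) + 2 = 5 + L)
M = 5 (M = 5 + 0 = 5)
a(C) = -3 (a(C) = 5 - (11 - 3) = 5 - 1*8 = 5 - 8 = -3)
(a(41) - 36230)*(-41705 - 25*717) = (-3 - 36230)*(-41705 - 25*717) = -36233*(-41705 - 17925) = -36233*(-59630) = 2160573790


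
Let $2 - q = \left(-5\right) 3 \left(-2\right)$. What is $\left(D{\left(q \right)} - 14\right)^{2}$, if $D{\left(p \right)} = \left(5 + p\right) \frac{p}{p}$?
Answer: $1369$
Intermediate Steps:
$q = -28$ ($q = 2 - \left(-5\right) 3 \left(-2\right) = 2 - \left(-15\right) \left(-2\right) = 2 - 30 = -28$)
$D{\left(p \right)} = 5 + p$ ($D{\left(p \right)} = \left(5 + p\right) 1 = 5 + p$)
$\left(D{\left(q \right)} - 14\right)^{2} = \left(\left(5 - 28\right) - 14\right)^{2} = \left(-23 - 14\right)^{2} = \left(-37\right)^{2} = 1369$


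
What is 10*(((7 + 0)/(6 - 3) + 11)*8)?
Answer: 3200/3 ≈ 1066.7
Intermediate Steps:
10*(((7 + 0)/(6 - 3) + 11)*8) = 10*((7/3 + 11)*8) = 10*((40/3)*8) = 10*(320/3) = 3200/3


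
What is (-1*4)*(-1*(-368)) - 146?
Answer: -1618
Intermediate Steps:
(-1*4)*(-1*(-368)) - 146 = -4*368 - 146 = -1472 - 146 = -1618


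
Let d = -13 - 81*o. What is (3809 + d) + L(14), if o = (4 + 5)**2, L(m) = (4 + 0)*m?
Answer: -2709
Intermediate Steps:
L(m) = 4*m
o = 81 (o = 9**2 = 81)
d = -6574 (d = -13 - 81*81 = -13 - 6561 = -6574)
(3809 + d) + L(14) = (3809 - 6574) + 4*14 = -2765 + 56 = -2709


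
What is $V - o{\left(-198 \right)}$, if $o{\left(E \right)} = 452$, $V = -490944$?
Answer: $-491396$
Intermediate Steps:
$V - o{\left(-198 \right)} = -490944 - 452 = -491396$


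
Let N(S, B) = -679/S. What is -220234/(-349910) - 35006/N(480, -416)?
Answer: 2939822639843/118794445 ≈ 24747.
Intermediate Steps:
-220234/(-349910) - 35006/N(480, -416) = -220234/(-349910) - 35006/((-679/480)) = -220234*(-1/349910) - 35006/((-679*1/480)) = 110117/174955 - 35006/(-679/480) = 110117/174955 - 35006*(-480/679) = 110117/174955 + 16802880/679 = 2939822639843/118794445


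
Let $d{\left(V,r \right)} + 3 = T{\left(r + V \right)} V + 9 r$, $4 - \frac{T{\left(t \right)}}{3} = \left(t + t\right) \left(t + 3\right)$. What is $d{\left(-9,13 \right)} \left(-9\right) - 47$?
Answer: $-13709$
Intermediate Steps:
$T{\left(t \right)} = 12 - 6 t \left(3 + t\right)$ ($T{\left(t \right)} = 12 - 3 \left(t + t\right) \left(t + 3\right) = 12 - 3 \cdot 2 t \left(3 + t\right) = 12 - 6 t \left(3 + t\right)$)
$d{\left(V,r \right)} = -3 + 9 r + V \left(12 - 18 V - 18 r - 6 \left(V + r\right)^{2}\right)$ ($d{\left(V,r \right)} = -3 + \left(\left(12 - 18 \left(r + V\right) - 6 \left(r + V\right)^{2}\right) V + 9 r\right) = -3 + \left(\left(12 - 18 \left(V + r\right) - 6 \left(V + r\right)^{2}\right) V + 9 r\right) = -3 + \left(\left(12 - \left(18 V + 18 r\right) - 6 \left(V + r\right)^{2}\right) V + 9 r\right) = -3 + \left(\left(12 - 18 V - 18 r - 6 \left(V + r\right)^{2}\right) V + 9 r\right) = -3 + \left(V \left(12 - 18 V - 18 r - 6 \left(V + r\right)^{2}\right) + 9 r\right) = -3 + \left(9 r + V \left(12 - 18 V - 18 r - 6 \left(V + r\right)^{2}\right)\right) = -3 + 9 r + V \left(12 - 18 V - 18 r - 6 \left(V + r\right)^{2}\right)$)
$d{\left(-9,13 \right)} \left(-9\right) - 47 = \left(-3 + 9 \cdot 13 - - 54 \left(-2 + \left(-9 + 13\right)^{2} + 3 \left(-9\right) + 3 \cdot 13\right)\right) \left(-9\right) - 47 = \left(-3 + 117 - - 54 \left(-2 + 4^{2} - 27 + 39\right)\right) \left(-9\right) - 47 = \left(-3 + 117 - - 54 \left(-2 + 16 - 27 + 39\right)\right) \left(-9\right) - 47 = \left(-3 + 117 - \left(-54\right) 26\right) \left(-9\right) - 47 = \left(-3 + 117 + 1404\right) \left(-9\right) - 47 = 1518 \left(-9\right) - 47 = -13662 - 47 = -13709$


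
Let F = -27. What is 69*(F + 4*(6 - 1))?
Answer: -483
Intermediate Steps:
69*(F + 4*(6 - 1)) = 69*(-27 + 4*(6 - 1)) = 69*(-27 + 4*5) = 69*(-27 + 20) = 69*(-7) = -483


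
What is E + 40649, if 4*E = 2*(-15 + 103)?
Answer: 40693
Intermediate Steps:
E = 44 (E = (2*(-15 + 103))/4 = (2*88)/4 = (¼)*176 = 44)
E + 40649 = 44 + 40649 = 40693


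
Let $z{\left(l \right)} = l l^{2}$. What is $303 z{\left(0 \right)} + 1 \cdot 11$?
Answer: $11$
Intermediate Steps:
$z{\left(l \right)} = l^{3}$
$303 z{\left(0 \right)} + 1 \cdot 11 = 303 \cdot 0^{3} + 1 \cdot 11 = 303 \cdot 0 + 11 = 0 + 11 = 11$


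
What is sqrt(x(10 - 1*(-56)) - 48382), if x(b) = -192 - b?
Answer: 16*I*sqrt(190) ≈ 220.54*I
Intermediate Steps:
sqrt(x(10 - 1*(-56)) - 48382) = sqrt((-192 - (10 - 1*(-56))) - 48382) = sqrt((-192 - (10 + 56)) - 48382) = sqrt((-192 - 1*66) - 48382) = sqrt((-192 - 66) - 48382) = sqrt(-258 - 48382) = sqrt(-48640) = 16*I*sqrt(190)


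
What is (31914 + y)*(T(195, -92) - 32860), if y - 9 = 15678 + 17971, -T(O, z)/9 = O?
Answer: -2269774780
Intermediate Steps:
T(O, z) = -9*O
y = 33658 (y = 9 + (15678 + 17971) = 9 + 33649 = 33658)
(31914 + y)*(T(195, -92) - 32860) = (31914 + 33658)*(-9*195 - 32860) = 65572*(-1755 - 32860) = 65572*(-34615) = -2269774780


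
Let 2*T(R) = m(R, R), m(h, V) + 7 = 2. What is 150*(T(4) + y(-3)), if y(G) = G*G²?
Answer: -4425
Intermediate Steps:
m(h, V) = -5 (m(h, V) = -7 + 2 = -5)
y(G) = G³
T(R) = -5/2 (T(R) = (½)*(-5) = -5/2)
150*(T(4) + y(-3)) = 150*(-5/2 + (-3)³) = 150*(-5/2 - 27) = 150*(-59/2) = -4425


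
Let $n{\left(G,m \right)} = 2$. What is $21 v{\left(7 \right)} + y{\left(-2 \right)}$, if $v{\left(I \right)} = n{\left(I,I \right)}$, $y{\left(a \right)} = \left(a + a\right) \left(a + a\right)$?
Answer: $58$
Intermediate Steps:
$y{\left(a \right)} = 4 a^{2}$ ($y{\left(a \right)} = 2 a 2 a = 4 a^{2}$)
$v{\left(I \right)} = 2$
$21 v{\left(7 \right)} + y{\left(-2 \right)} = 21 \cdot 2 + 4 \left(-2\right)^{2} = 42 + 4 \cdot 4 = 42 + 16 = 58$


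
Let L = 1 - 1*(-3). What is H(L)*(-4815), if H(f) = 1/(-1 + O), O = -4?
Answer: 963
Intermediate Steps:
L = 4 (L = 1 + 3 = 4)
H(f) = -⅕ (H(f) = 1/(-1 - 4) = 1/(-5) = -⅕)
H(L)*(-4815) = -⅕*(-4815) = 963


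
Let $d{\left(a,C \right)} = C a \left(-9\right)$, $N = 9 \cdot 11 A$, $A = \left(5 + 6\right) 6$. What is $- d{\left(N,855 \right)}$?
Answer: $50279130$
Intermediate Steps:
$A = 66$ ($A = 11 \cdot 6 = 66$)
$N = 6534$ ($N = 9 \cdot 11 \cdot 66 = 99 \cdot 66 = 6534$)
$d{\left(a,C \right)} = - 9 C a$
$- d{\left(N,855 \right)} = - \left(-9\right) 855 \cdot 6534 = \left(-1\right) \left(-50279130\right) = 50279130$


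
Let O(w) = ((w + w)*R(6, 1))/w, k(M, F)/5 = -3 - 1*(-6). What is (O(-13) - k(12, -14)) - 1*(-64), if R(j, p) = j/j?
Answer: 51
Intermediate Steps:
R(j, p) = 1
k(M, F) = 15 (k(M, F) = 5*(-3 - 1*(-6)) = 5*(-3 + 6) = 5*3 = 15)
O(w) = 2 (O(w) = ((w + w)*1)/w = ((2*w)*1)/w = (2*w)/w = 2)
(O(-13) - k(12, -14)) - 1*(-64) = (2 - 1*15) - 1*(-64) = (2 - 15) + 64 = -13 + 64 = 51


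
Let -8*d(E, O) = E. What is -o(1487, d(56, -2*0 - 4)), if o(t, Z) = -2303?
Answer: 2303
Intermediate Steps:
d(E, O) = -E/8
-o(1487, d(56, -2*0 - 4)) = -1*(-2303) = 2303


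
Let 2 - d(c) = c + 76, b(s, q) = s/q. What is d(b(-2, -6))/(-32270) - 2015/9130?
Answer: -9651808/44193765 ≈ -0.21840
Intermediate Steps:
d(c) = -74 - c (d(c) = 2 - (c + 76) = 2 - (76 + c) = 2 + (-76 - c) = -74 - c)
d(b(-2, -6))/(-32270) - 2015/9130 = (-74 - (-2)/(-6))/(-32270) - 2015/9130 = (-74 - (-2)*(-1)/6)*(-1/32270) - 2015*1/9130 = (-74 - 1*1/3)*(-1/32270) - 403/1826 = (-74 - 1/3)*(-1/32270) - 403/1826 = -223/3*(-1/32270) - 403/1826 = 223/96810 - 403/1826 = -9651808/44193765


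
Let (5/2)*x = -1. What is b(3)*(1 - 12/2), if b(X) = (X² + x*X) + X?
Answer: -54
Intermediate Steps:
x = -⅖ (x = (⅖)*(-1) = -⅖ ≈ -0.40000)
b(X) = X² + 3*X/5 (b(X) = (X² - 2*X/5) + X = X² + 3*X/5)
b(3)*(1 - 12/2) = ((⅕)*3*(3 + 5*3))*(1 - 12/2) = ((⅕)*3*(3 + 15))*(1 - 12*½) = ((⅕)*3*18)*(1 - 6) = (54/5)*(-5) = -54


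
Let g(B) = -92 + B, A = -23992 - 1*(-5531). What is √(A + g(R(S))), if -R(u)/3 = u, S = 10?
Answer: I*√18583 ≈ 136.32*I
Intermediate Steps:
R(u) = -3*u
A = -18461 (A = -23992 + 5531 = -18461)
√(A + g(R(S))) = √(-18461 + (-92 - 3*10)) = √(-18461 + (-92 - 30)) = √(-18461 - 122) = √(-18583) = I*√18583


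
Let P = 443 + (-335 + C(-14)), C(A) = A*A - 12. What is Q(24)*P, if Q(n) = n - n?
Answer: 0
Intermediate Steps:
C(A) = -12 + A**2 (C(A) = A**2 - 12 = -12 + A**2)
Q(n) = 0
P = 292 (P = 443 + (-335 + (-12 + (-14)**2)) = 443 + (-335 + (-12 + 196)) = 443 + (-335 + 184) = 443 - 151 = 292)
Q(24)*P = 0*292 = 0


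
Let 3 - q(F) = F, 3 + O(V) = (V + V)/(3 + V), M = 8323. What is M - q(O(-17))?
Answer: 58236/7 ≈ 8319.4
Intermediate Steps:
O(V) = -3 + 2*V/(3 + V) (O(V) = -3 + (V + V)/(3 + V) = -3 + (2*V)/(3 + V) = -3 + 2*V/(3 + V))
q(F) = 3 - F
M - q(O(-17)) = 8323 - (3 - (-9 - 1*(-17))/(3 - 17)) = 8323 - (3 - (-9 + 17)/(-14)) = 8323 - (3 - (-1)*8/14) = 8323 - (3 - 1*(-4/7)) = 8323 - (3 + 4/7) = 8323 - 1*25/7 = 8323 - 25/7 = 58236/7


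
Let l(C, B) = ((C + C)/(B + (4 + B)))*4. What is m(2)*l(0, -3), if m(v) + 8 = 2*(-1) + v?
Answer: 0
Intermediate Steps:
m(v) = -10 + v (m(v) = -8 + (2*(-1) + v) = -8 + (-2 + v) = -10 + v)
l(C, B) = 8*C/(4 + 2*B) (l(C, B) = ((2*C)/(4 + 2*B))*4 = (2*C/(4 + 2*B))*4 = 8*C/(4 + 2*B))
m(2)*l(0, -3) = (-10 + 2)*(4*0/(2 - 3)) = -32*0/(-1) = -32*0*(-1) = -8*0 = 0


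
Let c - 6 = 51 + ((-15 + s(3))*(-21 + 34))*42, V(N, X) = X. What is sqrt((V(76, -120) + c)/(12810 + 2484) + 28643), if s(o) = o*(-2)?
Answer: sqrt(744400635758)/5098 ≈ 169.24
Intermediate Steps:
s(o) = -2*o
c = -11409 (c = 6 + (51 + ((-15 - 2*3)*(-21 + 34))*42) = 6 + (51 + ((-15 - 6)*13)*42) = 6 + (51 - 21*13*42) = 6 + (51 - 273*42) = 6 + (51 - 11466) = 6 - 11415 = -11409)
sqrt((V(76, -120) + c)/(12810 + 2484) + 28643) = sqrt((-120 - 11409)/(12810 + 2484) + 28643) = sqrt(-11529/15294 + 28643) = sqrt(-11529*1/15294 + 28643) = sqrt(-3843/5098 + 28643) = sqrt(146018171/5098) = sqrt(744400635758)/5098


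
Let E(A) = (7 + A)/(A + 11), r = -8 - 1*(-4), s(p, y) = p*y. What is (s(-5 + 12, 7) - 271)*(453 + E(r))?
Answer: -704628/7 ≈ -1.0066e+5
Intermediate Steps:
r = -4 (r = -8 + 4 = -4)
E(A) = (7 + A)/(11 + A)
(s(-5 + 12, 7) - 271)*(453 + E(r)) = ((-5 + 12)*7 - 271)*(453 + (7 - 4)/(11 - 4)) = (7*7 - 271)*(453 + 3/7) = (49 - 271)*(453 + (⅐)*3) = -222*(453 + 3/7) = -222*3174/7 = -704628/7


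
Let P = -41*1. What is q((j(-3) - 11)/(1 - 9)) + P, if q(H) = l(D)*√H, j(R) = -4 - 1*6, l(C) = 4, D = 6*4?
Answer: -41 + √42 ≈ -34.519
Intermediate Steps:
D = 24
j(R) = -10 (j(R) = -4 - 6 = -10)
P = -41
q(H) = 4*√H
q((j(-3) - 11)/(1 - 9)) + P = 4*√((-10 - 11)/(1 - 9)) - 41 = 4*√(-21/(-8)) - 41 = 4*√(-21*(-⅛)) - 41 = 4*√(21/8) - 41 = 4*(√42/4) - 41 = √42 - 41 = -41 + √42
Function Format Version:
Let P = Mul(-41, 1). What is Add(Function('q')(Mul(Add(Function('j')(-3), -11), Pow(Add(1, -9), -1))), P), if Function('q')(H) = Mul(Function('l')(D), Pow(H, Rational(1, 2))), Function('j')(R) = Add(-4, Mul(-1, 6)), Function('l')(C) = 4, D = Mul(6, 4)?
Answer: Add(-41, Pow(42, Rational(1, 2))) ≈ -34.519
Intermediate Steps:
D = 24
Function('j')(R) = -10 (Function('j')(R) = Add(-4, -6) = -10)
P = -41
Function('q')(H) = Mul(4, Pow(H, Rational(1, 2)))
Add(Function('q')(Mul(Add(Function('j')(-3), -11), Pow(Add(1, -9), -1))), P) = Add(Mul(4, Pow(Mul(Add(-10, -11), Pow(Add(1, -9), -1)), Rational(1, 2))), -41) = Add(Mul(4, Pow(Mul(-21, Pow(-8, -1)), Rational(1, 2))), -41) = Add(Mul(4, Pow(Mul(-21, Rational(-1, 8)), Rational(1, 2))), -41) = Add(Mul(4, Pow(Rational(21, 8), Rational(1, 2))), -41) = Add(Mul(4, Mul(Rational(1, 4), Pow(42, Rational(1, 2)))), -41) = Add(Pow(42, Rational(1, 2)), -41) = Add(-41, Pow(42, Rational(1, 2)))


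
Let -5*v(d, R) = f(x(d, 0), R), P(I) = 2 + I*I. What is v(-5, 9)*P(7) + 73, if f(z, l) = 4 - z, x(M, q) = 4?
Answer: 73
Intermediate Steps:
P(I) = 2 + I²
v(d, R) = 0 (v(d, R) = -(4 - 1*4)/5 = -(4 - 4)/5 = -⅕*0 = 0)
v(-5, 9)*P(7) + 73 = 0*(2 + 7²) + 73 = 0*(2 + 49) + 73 = 0*51 + 73 = 0 + 73 = 73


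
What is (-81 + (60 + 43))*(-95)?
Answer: -2090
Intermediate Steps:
(-81 + (60 + 43))*(-95) = (-81 + 103)*(-95) = 22*(-95) = -2090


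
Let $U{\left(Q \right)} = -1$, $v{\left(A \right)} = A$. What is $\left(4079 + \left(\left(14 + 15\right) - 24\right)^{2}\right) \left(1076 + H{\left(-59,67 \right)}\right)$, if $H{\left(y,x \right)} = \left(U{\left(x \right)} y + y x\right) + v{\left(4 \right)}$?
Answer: $-11548656$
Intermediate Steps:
$H{\left(y,x \right)} = 4 - y + x y$ ($H{\left(y,x \right)} = \left(- y + y x\right) + 4 = \left(- y + x y\right) + 4 = 4 - y + x y$)
$\left(4079 + \left(\left(14 + 15\right) - 24\right)^{2}\right) \left(1076 + H{\left(-59,67 \right)}\right) = \left(4079 + \left(\left(14 + 15\right) - 24\right)^{2}\right) \left(1076 + \left(4 - -59 + 67 \left(-59\right)\right)\right) = \left(4079 + \left(29 - 24\right)^{2}\right) \left(1076 + \left(4 + 59 - 3953\right)\right) = \left(4079 + 5^{2}\right) \left(1076 - 3890\right) = \left(4079 + 25\right) \left(-2814\right) = 4104 \left(-2814\right) = -11548656$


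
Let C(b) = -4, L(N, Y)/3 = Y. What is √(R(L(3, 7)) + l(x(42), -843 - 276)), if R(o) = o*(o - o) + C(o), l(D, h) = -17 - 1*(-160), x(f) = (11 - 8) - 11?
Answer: √139 ≈ 11.790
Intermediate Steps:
L(N, Y) = 3*Y
x(f) = -8 (x(f) = 3 - 11 = -8)
l(D, h) = 143 (l(D, h) = -17 + 160 = 143)
R(o) = -4 (R(o) = o*(o - o) - 4 = o*0 - 4 = 0 - 4 = -4)
√(R(L(3, 7)) + l(x(42), -843 - 276)) = √(-4 + 143) = √139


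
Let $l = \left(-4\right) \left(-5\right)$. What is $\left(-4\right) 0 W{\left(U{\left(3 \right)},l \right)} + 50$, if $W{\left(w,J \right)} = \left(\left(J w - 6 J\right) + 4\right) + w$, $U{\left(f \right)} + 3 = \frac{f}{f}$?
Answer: $50$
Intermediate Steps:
$l = 20$
$U{\left(f \right)} = -2$ ($U{\left(f \right)} = -3 + \frac{f}{f} = -3 + 1 = -2$)
$W{\left(w,J \right)} = 4 + w - 6 J + J w$ ($W{\left(w,J \right)} = \left(\left(- 6 J + J w\right) + 4\right) + w = \left(4 - 6 J + J w\right) + w = 4 + w - 6 J + J w$)
$\left(-4\right) 0 W{\left(U{\left(3 \right)},l \right)} + 50 = \left(-4\right) 0 \left(4 - 2 - 120 + 20 \left(-2\right)\right) + 50 = 0 \left(4 - 2 - 120 - 40\right) + 50 = 0 \left(-158\right) + 50 = 0 + 50 = 50$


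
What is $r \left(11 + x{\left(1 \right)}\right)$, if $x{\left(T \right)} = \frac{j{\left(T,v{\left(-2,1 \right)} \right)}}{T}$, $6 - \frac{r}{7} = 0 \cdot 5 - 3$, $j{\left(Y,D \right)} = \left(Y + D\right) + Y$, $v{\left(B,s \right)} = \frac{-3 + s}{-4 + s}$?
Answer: $861$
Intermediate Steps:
$v{\left(B,s \right)} = \frac{-3 + s}{-4 + s}$
$j{\left(Y,D \right)} = D + 2 Y$ ($j{\left(Y,D \right)} = \left(D + Y\right) + Y = D + 2 Y$)
$r = 63$ ($r = 42 - 7 \left(0 \cdot 5 - 3\right) = 42 - 7 \left(0 - 3\right) = 42 - -21 = 42 + 21 = 63$)
$x{\left(T \right)} = \frac{\frac{2}{3} + 2 T}{T}$ ($x{\left(T \right)} = \frac{\frac{-3 + 1}{-4 + 1} + 2 T}{T} = \frac{\frac{1}{-3} \left(-2\right) + 2 T}{T} = \frac{\left(- \frac{1}{3}\right) \left(-2\right) + 2 T}{T} = \frac{\frac{2}{3} + 2 T}{T}$)
$r \left(11 + x{\left(1 \right)}\right) = 63 \left(11 + \left(2 + \frac{2}{3 \cdot 1}\right)\right) = 63 \left(11 + \left(2 + \frac{2}{3} \cdot 1\right)\right) = 63 \left(11 + \left(2 + \frac{2}{3}\right)\right) = 63 \left(11 + \frac{8}{3}\right) = 63 \cdot \frac{41}{3} = 861$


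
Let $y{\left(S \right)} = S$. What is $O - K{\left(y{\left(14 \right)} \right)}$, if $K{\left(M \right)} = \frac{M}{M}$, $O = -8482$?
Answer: $-8483$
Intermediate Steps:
$K{\left(M \right)} = 1$
$O - K{\left(y{\left(14 \right)} \right)} = -8482 - 1 = -8483$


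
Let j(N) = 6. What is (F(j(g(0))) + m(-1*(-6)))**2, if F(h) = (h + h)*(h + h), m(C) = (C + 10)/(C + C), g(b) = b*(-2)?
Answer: 190096/9 ≈ 21122.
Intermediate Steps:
g(b) = -2*b
m(C) = (10 + C)/(2*C) (m(C) = (10 + C)/((2*C)) = (10 + C)*(1/(2*C)) = (10 + C)/(2*C))
F(h) = 4*h**2 (F(h) = (2*h)*(2*h) = 4*h**2)
(F(j(g(0))) + m(-1*(-6)))**2 = (4*6**2 + (10 - 1*(-6))/(2*((-1*(-6)))))**2 = (4*36 + (1/2)*(10 + 6)/6)**2 = (144 + (1/2)*(1/6)*16)**2 = (144 + 4/3)**2 = (436/3)**2 = 190096/9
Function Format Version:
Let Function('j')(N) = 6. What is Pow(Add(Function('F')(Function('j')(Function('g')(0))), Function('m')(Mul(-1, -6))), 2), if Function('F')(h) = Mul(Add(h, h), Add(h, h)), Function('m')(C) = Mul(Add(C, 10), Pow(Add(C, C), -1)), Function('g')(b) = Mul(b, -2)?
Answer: Rational(190096, 9) ≈ 21122.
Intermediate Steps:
Function('g')(b) = Mul(-2, b)
Function('m')(C) = Mul(Rational(1, 2), Pow(C, -1), Add(10, C)) (Function('m')(C) = Mul(Add(10, C), Pow(Mul(2, C), -1)) = Mul(Add(10, C), Mul(Rational(1, 2), Pow(C, -1))) = Mul(Rational(1, 2), Pow(C, -1), Add(10, C)))
Function('F')(h) = Mul(4, Pow(h, 2)) (Function('F')(h) = Mul(Mul(2, h), Mul(2, h)) = Mul(4, Pow(h, 2)))
Pow(Add(Function('F')(Function('j')(Function('g')(0))), Function('m')(Mul(-1, -6))), 2) = Pow(Add(Mul(4, Pow(6, 2)), Mul(Rational(1, 2), Pow(Mul(-1, -6), -1), Add(10, Mul(-1, -6)))), 2) = Pow(Add(Mul(4, 36), Mul(Rational(1, 2), Pow(6, -1), Add(10, 6))), 2) = Pow(Add(144, Mul(Rational(1, 2), Rational(1, 6), 16)), 2) = Pow(Add(144, Rational(4, 3)), 2) = Pow(Rational(436, 3), 2) = Rational(190096, 9)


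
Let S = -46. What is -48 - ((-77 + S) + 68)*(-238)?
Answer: -13138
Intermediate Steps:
-48 - ((-77 + S) + 68)*(-238) = -48 - ((-77 - 46) + 68)*(-238) = -48 - (-123 + 68)*(-238) = -48 - 1*(-55)*(-238) = -48 + 55*(-238) = -48 - 13090 = -13138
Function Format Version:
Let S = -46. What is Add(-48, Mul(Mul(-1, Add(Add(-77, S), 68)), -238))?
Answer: -13138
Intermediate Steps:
Add(-48, Mul(Mul(-1, Add(Add(-77, S), 68)), -238)) = Add(-48, Mul(Mul(-1, Add(Add(-77, -46), 68)), -238)) = Add(-48, Mul(Mul(-1, Add(-123, 68)), -238)) = Add(-48, Mul(Mul(-1, -55), -238)) = Add(-48, Mul(55, -238)) = Add(-48, -13090) = -13138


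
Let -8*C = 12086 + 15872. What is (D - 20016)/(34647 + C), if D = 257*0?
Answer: -80064/124609 ≈ -0.64252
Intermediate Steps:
C = -13979/4 (C = -(12086 + 15872)/8 = -⅛*27958 = -13979/4 ≈ -3494.8)
D = 0
(D - 20016)/(34647 + C) = (0 - 20016)/(34647 - 13979/4) = -20016/124609/4 = -20016*4/124609 = -80064/124609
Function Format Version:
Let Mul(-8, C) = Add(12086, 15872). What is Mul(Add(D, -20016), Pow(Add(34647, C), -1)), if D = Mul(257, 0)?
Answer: Rational(-80064, 124609) ≈ -0.64252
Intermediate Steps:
C = Rational(-13979, 4) (C = Mul(Rational(-1, 8), Add(12086, 15872)) = Mul(Rational(-1, 8), 27958) = Rational(-13979, 4) ≈ -3494.8)
D = 0
Mul(Add(D, -20016), Pow(Add(34647, C), -1)) = Mul(Add(0, -20016), Pow(Add(34647, Rational(-13979, 4)), -1)) = Mul(-20016, Pow(Rational(124609, 4), -1)) = Mul(-20016, Rational(4, 124609)) = Rational(-80064, 124609)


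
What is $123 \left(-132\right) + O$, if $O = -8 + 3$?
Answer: $-16241$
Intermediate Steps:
$O = -5$
$123 \left(-132\right) + O = 123 \left(-132\right) - 5 = -16236 - 5 = -16241$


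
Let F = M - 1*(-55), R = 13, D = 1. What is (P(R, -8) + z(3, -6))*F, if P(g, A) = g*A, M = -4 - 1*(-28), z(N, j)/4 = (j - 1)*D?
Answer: -10428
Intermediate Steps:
z(N, j) = -4 + 4*j (z(N, j) = 4*((j - 1)*1) = 4*((-1 + j)*1) = 4*(-1 + j) = -4 + 4*j)
M = 24 (M = -4 + 28 = 24)
F = 79 (F = 24 - 1*(-55) = 24 + 55 = 79)
P(g, A) = A*g
(P(R, -8) + z(3, -6))*F = (-8*13 + (-4 + 4*(-6)))*79 = (-104 + (-4 - 24))*79 = (-104 - 28)*79 = -132*79 = -10428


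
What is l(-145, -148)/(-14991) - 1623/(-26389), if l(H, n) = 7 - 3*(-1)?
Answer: 24066503/395597499 ≈ 0.060836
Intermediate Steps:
l(H, n) = 10 (l(H, n) = 7 + 3 = 10)
l(-145, -148)/(-14991) - 1623/(-26389) = 10/(-14991) - 1623/(-26389) = 10*(-1/14991) - 1623*(-1/26389) = -10/14991 + 1623/26389 = 24066503/395597499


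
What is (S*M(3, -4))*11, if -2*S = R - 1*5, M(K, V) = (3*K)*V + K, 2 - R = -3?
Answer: 0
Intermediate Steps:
R = 5 (R = 2 - 1*(-3) = 2 + 3 = 5)
M(K, V) = K + 3*K*V (M(K, V) = 3*K*V + K = K + 3*K*V)
S = 0 (S = -(5 - 1*5)/2 = -(5 - 5)/2 = -1/2*0 = 0)
(S*M(3, -4))*11 = (0*(3*(1 + 3*(-4))))*11 = (0*(3*(1 - 12)))*11 = (0*(3*(-11)))*11 = (0*(-33))*11 = 0*11 = 0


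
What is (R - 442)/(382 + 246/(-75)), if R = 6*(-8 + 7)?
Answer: -2800/2367 ≈ -1.1829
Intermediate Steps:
R = -6 (R = 6*(-1) = -6)
(R - 442)/(382 + 246/(-75)) = (-6 - 442)/(382 + 246/(-75)) = -448/(382 + 246*(-1/75)) = -448/(382 - 82/25) = -448/9468/25 = -448*25/9468 = -2800/2367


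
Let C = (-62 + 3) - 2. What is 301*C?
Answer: -18361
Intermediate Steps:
C = -61 (C = -59 - 2 = -61)
301*C = 301*(-61) = -18361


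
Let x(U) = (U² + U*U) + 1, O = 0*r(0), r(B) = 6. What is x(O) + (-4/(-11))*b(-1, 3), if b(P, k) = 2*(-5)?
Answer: -29/11 ≈ -2.6364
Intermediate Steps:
b(P, k) = -10
O = 0 (O = 0*6 = 0)
x(U) = 1 + 2*U² (x(U) = (U² + U²) + 1 = 2*U² + 1 = 1 + 2*U²)
x(O) + (-4/(-11))*b(-1, 3) = (1 + 2*0²) - 4/(-11)*(-10) = (1 + 2*0) - 4*(-1/11)*(-10) = (1 + 0) + (4/11)*(-10) = 1 - 40/11 = -29/11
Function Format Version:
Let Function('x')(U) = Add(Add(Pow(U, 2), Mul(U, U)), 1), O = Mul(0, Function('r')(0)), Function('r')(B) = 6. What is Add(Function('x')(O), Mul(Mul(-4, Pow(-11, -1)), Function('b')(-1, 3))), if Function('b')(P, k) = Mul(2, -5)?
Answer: Rational(-29, 11) ≈ -2.6364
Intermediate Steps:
Function('b')(P, k) = -10
O = 0 (O = Mul(0, 6) = 0)
Function('x')(U) = Add(1, Mul(2, Pow(U, 2))) (Function('x')(U) = Add(Add(Pow(U, 2), Pow(U, 2)), 1) = Add(Mul(2, Pow(U, 2)), 1) = Add(1, Mul(2, Pow(U, 2))))
Add(Function('x')(O), Mul(Mul(-4, Pow(-11, -1)), Function('b')(-1, 3))) = Add(Add(1, Mul(2, Pow(0, 2))), Mul(Mul(-4, Pow(-11, -1)), -10)) = Add(Add(1, Mul(2, 0)), Mul(Mul(-4, Rational(-1, 11)), -10)) = Add(Add(1, 0), Mul(Rational(4, 11), -10)) = Add(1, Rational(-40, 11)) = Rational(-29, 11)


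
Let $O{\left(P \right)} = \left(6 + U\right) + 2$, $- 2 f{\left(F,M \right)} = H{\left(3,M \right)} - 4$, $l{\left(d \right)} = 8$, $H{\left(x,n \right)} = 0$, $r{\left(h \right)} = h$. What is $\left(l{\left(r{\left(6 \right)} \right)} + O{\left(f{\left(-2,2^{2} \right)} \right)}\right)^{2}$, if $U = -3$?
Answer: $169$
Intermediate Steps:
$f{\left(F,M \right)} = 2$ ($f{\left(F,M \right)} = - \frac{0 - 4}{2} = \left(- \frac{1}{2}\right) \left(-4\right) = 2$)
$O{\left(P \right)} = 5$ ($O{\left(P \right)} = \left(6 - 3\right) + 2 = 3 + 2 = 5$)
$\left(l{\left(r{\left(6 \right)} \right)} + O{\left(f{\left(-2,2^{2} \right)} \right)}\right)^{2} = \left(8 + 5\right)^{2} = 13^{2} = 169$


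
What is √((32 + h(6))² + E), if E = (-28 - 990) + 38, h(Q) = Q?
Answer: 4*√29 ≈ 21.541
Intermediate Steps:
E = -980 (E = -1018 + 38 = -980)
√((32 + h(6))² + E) = √((32 + 6)² - 980) = √(38² - 980) = √(1444 - 980) = √464 = 4*√29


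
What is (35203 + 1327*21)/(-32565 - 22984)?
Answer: -63070/55549 ≈ -1.1354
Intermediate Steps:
(35203 + 1327*21)/(-32565 - 22984) = (35203 + 27867)/(-55549) = 63070*(-1/55549) = -63070/55549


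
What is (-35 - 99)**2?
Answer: 17956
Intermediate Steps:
(-35 - 99)**2 = (-134)**2 = 17956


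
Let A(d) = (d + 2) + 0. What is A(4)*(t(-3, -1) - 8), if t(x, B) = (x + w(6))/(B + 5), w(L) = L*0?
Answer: -105/2 ≈ -52.500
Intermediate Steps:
A(d) = 2 + d (A(d) = (2 + d) + 0 = 2 + d)
w(L) = 0
t(x, B) = x/(5 + B) (t(x, B) = (x + 0)/(B + 5) = x/(5 + B))
A(4)*(t(-3, -1) - 8) = (2 + 4)*(-3/(5 - 1) - 8) = 6*(-3/4 - 8) = 6*(-35/4) = -105/2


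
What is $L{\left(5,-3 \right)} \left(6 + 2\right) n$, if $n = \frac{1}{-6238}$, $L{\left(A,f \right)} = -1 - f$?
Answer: $- \frac{8}{3119} \approx -0.0025649$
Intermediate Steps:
$n = - \frac{1}{6238} \approx -0.00016031$
$L{\left(5,-3 \right)} \left(6 + 2\right) n = \left(-1 - -3\right) \left(6 + 2\right) \left(- \frac{1}{6238}\right) = \left(-1 + 3\right) 8 \left(- \frac{1}{6238}\right) = 2 \cdot 8 \left(- \frac{1}{6238}\right) = 16 \left(- \frac{1}{6238}\right) = - \frac{8}{3119}$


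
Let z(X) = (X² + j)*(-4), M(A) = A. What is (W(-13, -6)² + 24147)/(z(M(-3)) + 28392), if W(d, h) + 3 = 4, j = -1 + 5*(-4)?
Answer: 6037/7110 ≈ 0.84909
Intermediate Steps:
j = -21 (j = -1 - 20 = -21)
W(d, h) = 1 (W(d, h) = -3 + 4 = 1)
z(X) = 84 - 4*X² (z(X) = (X² - 21)*(-4) = (-21 + X²)*(-4) = 84 - 4*X²)
(W(-13, -6)² + 24147)/(z(M(-3)) + 28392) = (1² + 24147)/((84 - 4*(-3)²) + 28392) = (1 + 24147)/((84 - 4*9) + 28392) = 24148/((84 - 36) + 28392) = 24148/(48 + 28392) = 24148/28440 = 24148*(1/28440) = 6037/7110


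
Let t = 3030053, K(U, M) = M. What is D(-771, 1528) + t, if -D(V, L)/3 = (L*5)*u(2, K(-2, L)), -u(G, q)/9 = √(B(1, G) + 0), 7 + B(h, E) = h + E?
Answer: 3030053 + 412560*I ≈ 3.0301e+6 + 4.1256e+5*I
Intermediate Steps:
B(h, E) = -7 + E + h (B(h, E) = -7 + (h + E) = -7 + (E + h) = -7 + E + h)
u(G, q) = -9*√(-6 + G) (u(G, q) = -9*√((-7 + G + 1) + 0) = -9*√((-6 + G) + 0) = -9*√(-6 + G))
D(V, L) = 270*I*L (D(V, L) = -3*L*5*(-9*√(-6 + 2)) = -3*5*L*(-18*I) = -(-270)*I*L = 270*I*L)
D(-771, 1528) + t = 270*I*1528 + 3030053 = 412560*I + 3030053 = 3030053 + 412560*I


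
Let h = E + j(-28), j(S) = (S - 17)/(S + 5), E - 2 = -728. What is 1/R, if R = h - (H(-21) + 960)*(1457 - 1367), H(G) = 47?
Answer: -23/2101143 ≈ -1.0946e-5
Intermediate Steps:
E = -726 (E = 2 - 728 = -726)
j(S) = (-17 + S)/(5 + S)
h = -16653/23 (h = -726 + (-17 - 28)/(5 - 28) = -726 - 45/(-23) = -726 - 1/23*(-45) = -726 + 45/23 = -16653/23 ≈ -724.04)
R = -2101143/23 (R = -16653/23 - (47 + 960)*(1457 - 1367) = -16653/23 - 1007*90 = -16653/23 - 1*90630 = -16653/23 - 90630 = -2101143/23 ≈ -91354.)
1/R = 1/(-2101143/23) = -23/2101143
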